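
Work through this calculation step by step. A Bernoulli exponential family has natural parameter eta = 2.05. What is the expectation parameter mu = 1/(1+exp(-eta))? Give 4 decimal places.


Dual coordinate (expectation parameter) for Bernoulli:
mu = 1/(1+exp(-eta)).
eta = 2.05.
exp(-eta) = exp(-2.05) = 0.128735.
mu = 1/(1+0.128735) = 0.8859

0.8859


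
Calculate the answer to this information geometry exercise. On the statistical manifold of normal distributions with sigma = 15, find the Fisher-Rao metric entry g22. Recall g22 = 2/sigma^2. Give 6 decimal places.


For the 2-parameter normal family, the Fisher metric has:
  g11 = 1/sigma^2, g22 = 2/sigma^2.
sigma = 15, sigma^2 = 225.
g22 = 0.008889

0.008889


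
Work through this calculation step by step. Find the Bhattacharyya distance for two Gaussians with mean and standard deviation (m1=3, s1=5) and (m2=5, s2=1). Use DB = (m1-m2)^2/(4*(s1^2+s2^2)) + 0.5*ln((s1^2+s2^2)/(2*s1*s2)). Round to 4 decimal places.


Bhattacharyya distance between two Gaussians:
DB = (m1-m2)^2/(4*(s1^2+s2^2)) + (1/2)*ln((s1^2+s2^2)/(2*s1*s2)).
(m1-m2)^2 = (-2)^2 = 4.
s1^2+s2^2 = 25 + 1 = 26.
term1 = 4/104 = 0.038462.
term2 = 0.5*ln(26/10.0) = 0.477756.
DB = 0.038462 + 0.477756 = 0.5162

0.5162


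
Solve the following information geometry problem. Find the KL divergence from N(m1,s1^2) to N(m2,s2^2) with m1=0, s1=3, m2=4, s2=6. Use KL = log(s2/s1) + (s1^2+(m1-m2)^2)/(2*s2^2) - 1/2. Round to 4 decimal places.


KL divergence between normal distributions:
KL = log(s2/s1) + (s1^2 + (m1-m2)^2)/(2*s2^2) - 1/2.
log(6/3) = 0.693147.
(3^2 + (0-4)^2)/(2*6^2) = (9 + 16)/72 = 0.347222.
KL = 0.693147 + 0.347222 - 0.5 = 0.5404

0.5404


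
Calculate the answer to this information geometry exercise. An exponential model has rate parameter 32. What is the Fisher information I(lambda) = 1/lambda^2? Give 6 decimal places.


Fisher information for exponential: I(lambda) = 1/lambda^2.
lambda = 32, lambda^2 = 1024.
I = 1/1024 = 0.000977

0.000977


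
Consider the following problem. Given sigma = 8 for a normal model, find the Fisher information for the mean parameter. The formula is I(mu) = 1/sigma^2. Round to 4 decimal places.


The Fisher information for the mean of a normal distribution is I(mu) = 1/sigma^2.
sigma = 8, so sigma^2 = 64.
I(mu) = 1/64 = 0.0156

0.0156


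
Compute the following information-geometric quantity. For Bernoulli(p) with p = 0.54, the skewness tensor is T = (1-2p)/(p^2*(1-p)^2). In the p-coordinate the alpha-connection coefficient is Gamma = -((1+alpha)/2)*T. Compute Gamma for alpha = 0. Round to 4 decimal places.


Skewness (Amari-Chentsov) tensor: T = (1-2p)/(p^2*(1-p)^2).
p = 0.54, 1-2p = -0.08, p^2 = 0.2916, (1-p)^2 = 0.2116.
T = -0.08/(0.2916 * 0.2116) = -1.296543.
In the p-coordinate, Gamma^(alpha) = Gamma^(0) - (alpha/2)*T with Gamma^(0) = (1/2)*g'(p) = -T/2,
so Gamma^(alpha) = -((1+alpha)/2)*T.
alpha = 0, -(1+alpha)/2 = -0.5.
Gamma = -0.5 * -1.296543 = 0.6483

0.6483


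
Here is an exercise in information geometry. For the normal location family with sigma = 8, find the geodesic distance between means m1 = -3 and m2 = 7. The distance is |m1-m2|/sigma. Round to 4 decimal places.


On the fixed-variance normal subfamily, geodesic distance = |m1-m2|/sigma.
|-3 - 7| = 10.
sigma = 8.
d = 10/8 = 1.2500

1.2500


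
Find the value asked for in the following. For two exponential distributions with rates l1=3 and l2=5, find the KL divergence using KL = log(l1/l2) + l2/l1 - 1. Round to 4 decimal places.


KL divergence for exponential family:
KL = log(l1/l2) + l2/l1 - 1.
log(3/5) = -0.510826.
5/3 = 1.666667.
KL = -0.510826 + 1.666667 - 1 = 0.1558

0.1558


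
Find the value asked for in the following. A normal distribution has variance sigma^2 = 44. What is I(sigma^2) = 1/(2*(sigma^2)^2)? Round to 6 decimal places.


Fisher information for variance: I(sigma^2) = 1/(2*sigma^4).
sigma^2 = 44, so sigma^4 = 1936.
I = 1/(2*1936) = 1/3872 = 0.000258

0.000258


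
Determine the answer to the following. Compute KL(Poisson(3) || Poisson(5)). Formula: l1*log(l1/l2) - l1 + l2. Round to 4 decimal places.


KL divergence for Poisson:
KL = l1*log(l1/l2) - l1 + l2.
l1 = 3, l2 = 5.
log(3/5) = -0.510826.
l1*log(l1/l2) = 3 * -0.510826 = -1.532477.
KL = -1.532477 - 3 + 5 = 0.4675

0.4675


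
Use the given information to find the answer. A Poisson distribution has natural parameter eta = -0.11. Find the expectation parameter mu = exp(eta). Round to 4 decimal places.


Expectation parameter for Poisson exponential family:
mu = exp(eta).
eta = -0.11.
mu = exp(-0.11) = 0.8958

0.8958


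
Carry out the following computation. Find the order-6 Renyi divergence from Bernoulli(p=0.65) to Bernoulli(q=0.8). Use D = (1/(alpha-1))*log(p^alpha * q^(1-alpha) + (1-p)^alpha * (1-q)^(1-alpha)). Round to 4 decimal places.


Renyi divergence of order alpha between Bernoulli distributions:
D = (1/(alpha-1))*log(p^alpha * q^(1-alpha) + (1-p)^alpha * (1-q)^(1-alpha)).
alpha = 6, p = 0.65, q = 0.8.
p^alpha * q^(1-alpha) = 0.65^6 * 0.8^-5 = 0.23016.
(1-p)^alpha * (1-q)^(1-alpha) = 0.35^6 * 0.2^-5 = 5.74458.
sum = 0.23016 + 5.74458 = 5.97474.
D = (1/5)*log(5.97474) = 0.3575

0.3575


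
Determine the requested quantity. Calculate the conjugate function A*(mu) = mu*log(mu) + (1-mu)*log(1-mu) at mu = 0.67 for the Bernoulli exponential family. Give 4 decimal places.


Legendre transform for Bernoulli:
A*(mu) = mu*log(mu) + (1-mu)*log(1-mu).
mu = 0.67, 1-mu = 0.33.
mu*log(mu) = 0.67*log(0.67) = -0.26832.
(1-mu)*log(1-mu) = 0.33*log(0.33) = -0.365859.
A* = -0.26832 + -0.365859 = -0.6342

-0.6342


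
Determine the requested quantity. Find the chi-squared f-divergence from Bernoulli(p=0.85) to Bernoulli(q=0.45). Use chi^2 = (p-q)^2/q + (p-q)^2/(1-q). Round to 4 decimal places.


Chi-squared divergence between Bernoulli distributions:
chi^2 = (p-q)^2/q + (p-q)^2/(1-q).
p = 0.85, q = 0.45, p-q = 0.4.
(p-q)^2 = 0.16.
term1 = 0.16/0.45 = 0.355556.
term2 = 0.16/0.55 = 0.290909.
chi^2 = 0.355556 + 0.290909 = 0.6465

0.6465


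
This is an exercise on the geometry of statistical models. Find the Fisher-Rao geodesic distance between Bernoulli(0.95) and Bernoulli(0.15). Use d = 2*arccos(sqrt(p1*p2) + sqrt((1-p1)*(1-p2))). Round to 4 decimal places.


Geodesic distance on Bernoulli manifold:
d(p1,p2) = 2*arccos(sqrt(p1*p2) + sqrt((1-p1)*(1-p2))).
sqrt(p1*p2) = sqrt(0.95*0.15) = 0.377492.
sqrt((1-p1)*(1-p2)) = sqrt(0.05*0.85) = 0.206155.
arg = 0.377492 + 0.206155 = 0.583647.
d = 2*arccos(0.583647) = 1.8952

1.8952


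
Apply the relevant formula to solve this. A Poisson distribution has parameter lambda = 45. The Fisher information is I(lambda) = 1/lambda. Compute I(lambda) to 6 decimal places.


Fisher information for Poisson: I(lambda) = 1/lambda.
lambda = 45.
I(lambda) = 1/45 = 0.022222

0.022222


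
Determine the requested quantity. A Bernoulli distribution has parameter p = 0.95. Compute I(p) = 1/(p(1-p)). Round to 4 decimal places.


For Bernoulli(p), Fisher information is I(p) = 1/(p*(1-p)).
p = 0.95, 1-p = 0.05.
p*(1-p) = 0.0475.
I(p) = 1/0.0475 = 21.0526

21.0526


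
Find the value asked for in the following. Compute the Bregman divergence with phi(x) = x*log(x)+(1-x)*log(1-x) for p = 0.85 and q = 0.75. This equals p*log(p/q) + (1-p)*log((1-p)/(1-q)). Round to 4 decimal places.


Bregman divergence with negative entropy generator:
D = p*log(p/q) + (1-p)*log((1-p)/(1-q)).
p = 0.85, q = 0.75.
p*log(p/q) = 0.85*log(0.85/0.75) = 0.106389.
(1-p)*log((1-p)/(1-q)) = 0.15*log(0.15/0.25) = -0.076624.
D = 0.106389 + -0.076624 = 0.0298

0.0298


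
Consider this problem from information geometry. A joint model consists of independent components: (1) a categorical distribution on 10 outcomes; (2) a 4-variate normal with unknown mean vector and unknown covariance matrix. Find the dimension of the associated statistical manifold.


The dimension of a statistical manifold equals the number of free
(independent) real parameters of the model. For a product of independent
blocks the parameter counts add.
- categorical on 10 outcomes (probabilities sum to 1): 10-1 = 9.
- 4-variate normal: 4 (mean) + 4*5/2 = 10 (symmetric covariance) = 14.
Total = 9 + 14 = 23.
Dimension = 23

23


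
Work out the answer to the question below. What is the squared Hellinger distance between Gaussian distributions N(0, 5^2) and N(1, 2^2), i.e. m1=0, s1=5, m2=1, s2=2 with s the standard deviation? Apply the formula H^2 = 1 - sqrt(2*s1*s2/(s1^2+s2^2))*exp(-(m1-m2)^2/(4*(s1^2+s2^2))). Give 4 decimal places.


Squared Hellinger distance for Gaussians:
H^2 = 1 - sqrt(2*s1*s2/(s1^2+s2^2)) * exp(-(m1-m2)^2/(4*(s1^2+s2^2))).
s1^2 = 25, s2^2 = 4, s1^2+s2^2 = 29.
sqrt(2*5*2/(29)) = 0.830455.
(m1-m2)^2 = (-1)^2 = 1.
exp(-1/(4*29)) = exp(-0.008621) = 0.991416.
H^2 = 1 - 0.830455*0.991416 = 0.1767

0.1767


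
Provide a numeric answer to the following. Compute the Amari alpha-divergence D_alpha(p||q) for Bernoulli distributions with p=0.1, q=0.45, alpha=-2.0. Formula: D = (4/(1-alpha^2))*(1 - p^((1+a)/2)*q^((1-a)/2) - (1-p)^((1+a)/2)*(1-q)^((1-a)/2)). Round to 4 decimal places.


Amari alpha-divergence:
D = (4/(1-alpha^2))*(1 - p^((1+a)/2)*q^((1-a)/2) - (1-p)^((1+a)/2)*(1-q)^((1-a)/2)).
alpha = -2.0, p = 0.1, q = 0.45.
e1 = (1+alpha)/2 = -0.5, e2 = (1-alpha)/2 = 1.5.
t1 = p^e1 * q^e2 = 0.1^-0.5 * 0.45^1.5 = 0.954594.
t2 = (1-p)^e1 * (1-q)^e2 = 0.9^-0.5 * 0.55^1.5 = 0.429955.
4/(1-alpha^2) = -1.333333.
D = -1.333333*(1 - 0.954594 - 0.429955) = 0.5127

0.5127


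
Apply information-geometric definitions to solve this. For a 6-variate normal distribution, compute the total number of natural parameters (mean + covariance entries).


Exponential family dimension calculation:
For 6-dim MVN: mean has 6 params, covariance has 6*7/2 = 21 unique entries.
Total dim = 6 + 21 = 27.

27


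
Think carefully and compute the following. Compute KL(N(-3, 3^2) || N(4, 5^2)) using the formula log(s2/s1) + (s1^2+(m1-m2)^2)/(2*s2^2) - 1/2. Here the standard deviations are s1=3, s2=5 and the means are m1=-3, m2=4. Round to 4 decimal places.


KL divergence between normal distributions:
KL = log(s2/s1) + (s1^2 + (m1-m2)^2)/(2*s2^2) - 1/2.
log(5/3) = 0.510826.
(3^2 + (-3-4)^2)/(2*5^2) = (9 + 49)/50 = 1.16.
KL = 0.510826 + 1.16 - 0.5 = 1.1708

1.1708


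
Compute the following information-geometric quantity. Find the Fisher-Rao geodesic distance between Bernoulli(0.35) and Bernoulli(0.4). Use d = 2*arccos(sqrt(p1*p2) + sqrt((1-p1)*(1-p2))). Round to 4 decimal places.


Geodesic distance on Bernoulli manifold:
d(p1,p2) = 2*arccos(sqrt(p1*p2) + sqrt((1-p1)*(1-p2))).
sqrt(p1*p2) = sqrt(0.35*0.4) = 0.374166.
sqrt((1-p1)*(1-p2)) = sqrt(0.65*0.6) = 0.6245.
arg = 0.374166 + 0.6245 = 0.998666.
d = 2*arccos(0.998666) = 0.1033

0.1033


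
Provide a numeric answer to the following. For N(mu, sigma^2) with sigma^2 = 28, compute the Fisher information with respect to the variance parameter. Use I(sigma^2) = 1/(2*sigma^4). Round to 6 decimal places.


Fisher information for variance: I(sigma^2) = 1/(2*sigma^4).
sigma^2 = 28, so sigma^4 = 784.
I = 1/(2*784) = 1/1568 = 0.000638

0.000638


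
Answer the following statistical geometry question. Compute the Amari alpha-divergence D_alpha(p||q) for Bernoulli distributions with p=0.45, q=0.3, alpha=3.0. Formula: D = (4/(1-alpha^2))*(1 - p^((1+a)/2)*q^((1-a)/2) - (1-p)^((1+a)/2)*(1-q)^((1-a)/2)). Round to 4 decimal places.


Amari alpha-divergence:
D = (4/(1-alpha^2))*(1 - p^((1+a)/2)*q^((1-a)/2) - (1-p)^((1+a)/2)*(1-q)^((1-a)/2)).
alpha = 3.0, p = 0.45, q = 0.3.
e1 = (1+alpha)/2 = 2.0, e2 = (1-alpha)/2 = -1.0.
t1 = p^e1 * q^e2 = 0.45^2.0 * 0.3^-1.0 = 0.675.
t2 = (1-p)^e1 * (1-q)^e2 = 0.55^2.0 * 0.7^-1.0 = 0.432143.
4/(1-alpha^2) = -0.5.
D = -0.5*(1 - 0.675 - 0.432143) = 0.0536

0.0536


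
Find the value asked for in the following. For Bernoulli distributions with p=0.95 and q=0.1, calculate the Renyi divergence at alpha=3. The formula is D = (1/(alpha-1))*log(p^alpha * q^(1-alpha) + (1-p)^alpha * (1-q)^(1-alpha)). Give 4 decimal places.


Renyi divergence of order alpha between Bernoulli distributions:
D = (1/(alpha-1))*log(p^alpha * q^(1-alpha) + (1-p)^alpha * (1-q)^(1-alpha)).
alpha = 3, p = 0.95, q = 0.1.
p^alpha * q^(1-alpha) = 0.95^3 * 0.1^-2 = 85.7375.
(1-p)^alpha * (1-q)^(1-alpha) = 0.05^3 * 0.9^-2 = 0.000154.
sum = 85.7375 + 0.000154 = 85.737654.
D = (1/2)*log(85.737654) = 2.2256

2.2256


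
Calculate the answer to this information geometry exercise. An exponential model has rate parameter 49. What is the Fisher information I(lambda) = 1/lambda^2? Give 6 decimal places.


Fisher information for exponential: I(lambda) = 1/lambda^2.
lambda = 49, lambda^2 = 2401.
I = 1/2401 = 0.000416

0.000416


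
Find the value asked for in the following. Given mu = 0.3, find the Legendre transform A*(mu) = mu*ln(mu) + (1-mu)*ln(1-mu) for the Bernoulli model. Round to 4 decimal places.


Legendre transform for Bernoulli:
A*(mu) = mu*log(mu) + (1-mu)*log(1-mu).
mu = 0.3, 1-mu = 0.7.
mu*log(mu) = 0.3*log(0.3) = -0.361192.
(1-mu)*log(1-mu) = 0.7*log(0.7) = -0.249672.
A* = -0.361192 + -0.249672 = -0.6109

-0.6109


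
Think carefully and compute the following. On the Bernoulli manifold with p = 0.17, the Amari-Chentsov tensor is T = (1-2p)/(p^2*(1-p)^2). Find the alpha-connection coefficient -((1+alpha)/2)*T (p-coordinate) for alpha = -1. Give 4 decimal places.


Skewness (Amari-Chentsov) tensor: T = (1-2p)/(p^2*(1-p)^2).
p = 0.17, 1-2p = 0.66, p^2 = 0.0289, (1-p)^2 = 0.6889.
T = 0.66/(0.0289 * 0.6889) = 33.150487.
In the p-coordinate, Gamma^(alpha) = Gamma^(0) - (alpha/2)*T with Gamma^(0) = (1/2)*g'(p) = -T/2,
so Gamma^(alpha) = -((1+alpha)/2)*T.
alpha = -1, -(1+alpha)/2 = 0.0.
Gamma = 0.0 * 33.150487 = 0.0000

0.0000


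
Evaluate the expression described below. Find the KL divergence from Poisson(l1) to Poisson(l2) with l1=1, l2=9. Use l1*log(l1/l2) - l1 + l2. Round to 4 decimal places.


KL divergence for Poisson:
KL = l1*log(l1/l2) - l1 + l2.
l1 = 1, l2 = 9.
log(1/9) = -2.197225.
l1*log(l1/l2) = 1 * -2.197225 = -2.197225.
KL = -2.197225 - 1 + 9 = 5.8028

5.8028


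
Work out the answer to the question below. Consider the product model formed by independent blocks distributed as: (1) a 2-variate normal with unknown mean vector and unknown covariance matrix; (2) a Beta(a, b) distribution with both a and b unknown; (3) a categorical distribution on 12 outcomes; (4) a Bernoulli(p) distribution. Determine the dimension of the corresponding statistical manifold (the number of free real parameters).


The dimension of a statistical manifold equals the number of free
(independent) real parameters of the model. For a product of independent
blocks the parameter counts add.
- 2-variate normal: 2 (mean) + 2*3/2 = 3 (symmetric covariance) = 5.
- Beta (a, b): 2.
- categorical on 12 outcomes (probabilities sum to 1): 12-1 = 11.
- Bernoulli (p): 1.
Total = 5 + 2 + 11 + 1 = 19.
Dimension = 19

19


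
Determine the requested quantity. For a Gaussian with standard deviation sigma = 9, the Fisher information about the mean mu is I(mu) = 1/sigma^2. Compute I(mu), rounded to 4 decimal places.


The Fisher information for the mean of a normal distribution is I(mu) = 1/sigma^2.
sigma = 9, so sigma^2 = 81.
I(mu) = 1/81 = 0.0123

0.0123


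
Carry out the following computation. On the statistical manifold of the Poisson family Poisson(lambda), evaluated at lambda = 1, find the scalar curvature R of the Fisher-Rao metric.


This family has a single free parameter, so its statistical manifold
is 1-dimensional. The Riemann curvature tensor of any 1-dimensional
Riemannian manifold vanishes identically, so R = 0.

0


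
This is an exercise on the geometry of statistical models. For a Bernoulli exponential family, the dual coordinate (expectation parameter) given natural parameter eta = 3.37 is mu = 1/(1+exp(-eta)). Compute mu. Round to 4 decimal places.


Dual coordinate (expectation parameter) for Bernoulli:
mu = 1/(1+exp(-eta)).
eta = 3.37.
exp(-eta) = exp(-3.37) = 0.03439.
mu = 1/(1+0.03439) = 0.9668

0.9668


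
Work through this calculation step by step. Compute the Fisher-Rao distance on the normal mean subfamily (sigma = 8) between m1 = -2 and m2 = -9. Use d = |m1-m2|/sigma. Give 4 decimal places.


On the fixed-variance normal subfamily, geodesic distance = |m1-m2|/sigma.
|-2 - -9| = 7.
sigma = 8.
d = 7/8 = 0.8750

0.8750


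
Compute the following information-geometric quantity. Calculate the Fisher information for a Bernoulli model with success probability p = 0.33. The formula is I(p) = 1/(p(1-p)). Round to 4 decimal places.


For Bernoulli(p), Fisher information is I(p) = 1/(p*(1-p)).
p = 0.33, 1-p = 0.67.
p*(1-p) = 0.2211.
I(p) = 1/0.2211 = 4.5228

4.5228


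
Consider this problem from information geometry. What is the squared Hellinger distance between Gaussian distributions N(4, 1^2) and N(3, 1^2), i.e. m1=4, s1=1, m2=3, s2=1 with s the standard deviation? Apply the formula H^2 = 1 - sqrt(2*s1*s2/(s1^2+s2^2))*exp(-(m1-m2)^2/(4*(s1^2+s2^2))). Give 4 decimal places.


Squared Hellinger distance for Gaussians:
H^2 = 1 - sqrt(2*s1*s2/(s1^2+s2^2)) * exp(-(m1-m2)^2/(4*(s1^2+s2^2))).
s1^2 = 1, s2^2 = 1, s1^2+s2^2 = 2.
sqrt(2*1*1/(2)) = 1.0.
(m1-m2)^2 = (1)^2 = 1.
exp(-1/(4*2)) = exp(-0.125) = 0.882497.
H^2 = 1 - 1.0*0.882497 = 0.1175

0.1175


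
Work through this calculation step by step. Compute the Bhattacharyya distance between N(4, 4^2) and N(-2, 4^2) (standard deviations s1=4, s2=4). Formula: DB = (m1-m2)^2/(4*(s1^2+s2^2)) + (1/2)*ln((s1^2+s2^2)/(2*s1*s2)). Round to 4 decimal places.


Bhattacharyya distance between two Gaussians:
DB = (m1-m2)^2/(4*(s1^2+s2^2)) + (1/2)*ln((s1^2+s2^2)/(2*s1*s2)).
(m1-m2)^2 = (6)^2 = 36.
s1^2+s2^2 = 16 + 16 = 32.
term1 = 36/128 = 0.28125.
term2 = 0.5*ln(32/32.0) = 0.0.
DB = 0.28125 + 0.0 = 0.2813

0.2813


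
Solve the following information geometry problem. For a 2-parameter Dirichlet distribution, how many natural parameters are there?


Exponential family dimension calculation:
Dirichlet with 2 components has 2 natural parameters.

2


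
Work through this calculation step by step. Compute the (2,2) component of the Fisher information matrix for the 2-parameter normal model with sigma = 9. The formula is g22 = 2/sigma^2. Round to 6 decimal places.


For the 2-parameter normal family, the Fisher metric has:
  g11 = 1/sigma^2, g22 = 2/sigma^2.
sigma = 9, sigma^2 = 81.
g22 = 0.024691

0.024691


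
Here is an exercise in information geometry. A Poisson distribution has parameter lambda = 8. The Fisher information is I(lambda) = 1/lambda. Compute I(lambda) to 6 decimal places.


Fisher information for Poisson: I(lambda) = 1/lambda.
lambda = 8.
I(lambda) = 1/8 = 0.125000

0.125000


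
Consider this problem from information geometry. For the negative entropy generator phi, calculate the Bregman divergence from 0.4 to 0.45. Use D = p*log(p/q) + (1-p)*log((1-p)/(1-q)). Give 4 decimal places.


Bregman divergence with negative entropy generator:
D = p*log(p/q) + (1-p)*log((1-p)/(1-q)).
p = 0.4, q = 0.45.
p*log(p/q) = 0.4*log(0.4/0.45) = -0.047113.
(1-p)*log((1-p)/(1-q)) = 0.6*log(0.6/0.55) = 0.052207.
D = -0.047113 + 0.052207 = 0.0051

0.0051


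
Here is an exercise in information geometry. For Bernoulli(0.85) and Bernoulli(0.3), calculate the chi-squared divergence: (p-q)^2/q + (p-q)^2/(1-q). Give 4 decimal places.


Chi-squared divergence between Bernoulli distributions:
chi^2 = (p-q)^2/q + (p-q)^2/(1-q).
p = 0.85, q = 0.3, p-q = 0.55.
(p-q)^2 = 0.3025.
term1 = 0.3025/0.3 = 1.008333.
term2 = 0.3025/0.7 = 0.432143.
chi^2 = 1.008333 + 0.432143 = 1.4405

1.4405


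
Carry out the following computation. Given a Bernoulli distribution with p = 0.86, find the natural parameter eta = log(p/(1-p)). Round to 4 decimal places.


Natural parameter for Bernoulli: eta = log(p/(1-p)).
p = 0.86, 1-p = 0.14.
p/(1-p) = 6.142857.
eta = log(6.142857) = 1.8153

1.8153


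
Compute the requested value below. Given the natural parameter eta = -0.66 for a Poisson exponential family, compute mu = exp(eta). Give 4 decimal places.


Expectation parameter for Poisson exponential family:
mu = exp(eta).
eta = -0.66.
mu = exp(-0.66) = 0.5169

0.5169


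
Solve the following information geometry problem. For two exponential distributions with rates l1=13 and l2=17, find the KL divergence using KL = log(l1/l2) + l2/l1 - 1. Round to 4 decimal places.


KL divergence for exponential family:
KL = log(l1/l2) + l2/l1 - 1.
log(13/17) = -0.268264.
17/13 = 1.307692.
KL = -0.268264 + 1.307692 - 1 = 0.0394

0.0394


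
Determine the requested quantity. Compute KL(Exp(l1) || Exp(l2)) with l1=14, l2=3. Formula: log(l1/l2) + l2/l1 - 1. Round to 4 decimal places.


KL divergence for exponential family:
KL = log(l1/l2) + l2/l1 - 1.
log(14/3) = 1.540445.
3/14 = 0.214286.
KL = 1.540445 + 0.214286 - 1 = 0.7547

0.7547


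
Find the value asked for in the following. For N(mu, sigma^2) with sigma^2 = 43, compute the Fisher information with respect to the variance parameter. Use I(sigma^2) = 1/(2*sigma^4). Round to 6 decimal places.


Fisher information for variance: I(sigma^2) = 1/(2*sigma^4).
sigma^2 = 43, so sigma^4 = 1849.
I = 1/(2*1849) = 1/3698 = 0.000270

0.000270


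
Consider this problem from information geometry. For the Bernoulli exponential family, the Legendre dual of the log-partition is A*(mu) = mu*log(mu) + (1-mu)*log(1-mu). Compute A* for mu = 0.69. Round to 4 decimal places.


Legendre transform for Bernoulli:
A*(mu) = mu*log(mu) + (1-mu)*log(1-mu).
mu = 0.69, 1-mu = 0.31.
mu*log(mu) = 0.69*log(0.69) = -0.256034.
(1-mu)*log(1-mu) = 0.31*log(0.31) = -0.363067.
A* = -0.256034 + -0.363067 = -0.6191

-0.6191


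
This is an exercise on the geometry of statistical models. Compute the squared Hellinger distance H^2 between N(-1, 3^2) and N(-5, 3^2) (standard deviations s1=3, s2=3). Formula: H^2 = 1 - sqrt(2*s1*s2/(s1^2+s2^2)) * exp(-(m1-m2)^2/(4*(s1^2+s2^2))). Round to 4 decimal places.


Squared Hellinger distance for Gaussians:
H^2 = 1 - sqrt(2*s1*s2/(s1^2+s2^2)) * exp(-(m1-m2)^2/(4*(s1^2+s2^2))).
s1^2 = 9, s2^2 = 9, s1^2+s2^2 = 18.
sqrt(2*3*3/(18)) = 1.0.
(m1-m2)^2 = (4)^2 = 16.
exp(-16/(4*18)) = exp(-0.222222) = 0.800737.
H^2 = 1 - 1.0*0.800737 = 0.1993

0.1993


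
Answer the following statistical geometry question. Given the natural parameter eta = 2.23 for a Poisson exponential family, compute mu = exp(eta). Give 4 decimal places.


Expectation parameter for Poisson exponential family:
mu = exp(eta).
eta = 2.23.
mu = exp(2.23) = 9.2999

9.2999


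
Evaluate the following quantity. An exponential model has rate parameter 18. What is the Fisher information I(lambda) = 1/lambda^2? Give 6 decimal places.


Fisher information for exponential: I(lambda) = 1/lambda^2.
lambda = 18, lambda^2 = 324.
I = 1/324 = 0.003086

0.003086


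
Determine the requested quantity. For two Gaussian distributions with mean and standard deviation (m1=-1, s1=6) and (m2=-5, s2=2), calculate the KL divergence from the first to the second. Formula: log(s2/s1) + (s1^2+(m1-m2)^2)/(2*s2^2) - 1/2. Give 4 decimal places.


KL divergence between normal distributions:
KL = log(s2/s1) + (s1^2 + (m1-m2)^2)/(2*s2^2) - 1/2.
log(2/6) = -1.098612.
(6^2 + (-1--5)^2)/(2*2^2) = (36 + 16)/8 = 6.5.
KL = -1.098612 + 6.5 - 0.5 = 4.9014

4.9014


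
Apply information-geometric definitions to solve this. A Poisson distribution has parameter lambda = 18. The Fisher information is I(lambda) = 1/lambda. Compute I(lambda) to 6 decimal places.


Fisher information for Poisson: I(lambda) = 1/lambda.
lambda = 18.
I(lambda) = 1/18 = 0.055556

0.055556


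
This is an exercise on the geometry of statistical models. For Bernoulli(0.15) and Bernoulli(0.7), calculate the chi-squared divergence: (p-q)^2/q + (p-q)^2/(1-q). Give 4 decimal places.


Chi-squared divergence between Bernoulli distributions:
chi^2 = (p-q)^2/q + (p-q)^2/(1-q).
p = 0.15, q = 0.7, p-q = -0.55.
(p-q)^2 = 0.3025.
term1 = 0.3025/0.7 = 0.432143.
term2 = 0.3025/0.3 = 1.008333.
chi^2 = 0.432143 + 1.008333 = 1.4405

1.4405


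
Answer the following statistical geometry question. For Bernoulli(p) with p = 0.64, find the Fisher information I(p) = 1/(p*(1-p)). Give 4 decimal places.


For Bernoulli(p), Fisher information is I(p) = 1/(p*(1-p)).
p = 0.64, 1-p = 0.36.
p*(1-p) = 0.2304.
I(p) = 1/0.2304 = 4.3403

4.3403


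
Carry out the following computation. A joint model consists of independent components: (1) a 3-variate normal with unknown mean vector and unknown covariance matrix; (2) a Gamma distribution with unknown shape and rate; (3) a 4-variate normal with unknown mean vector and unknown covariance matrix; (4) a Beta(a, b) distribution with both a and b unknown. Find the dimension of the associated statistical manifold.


The dimension of a statistical manifold equals the number of free
(independent) real parameters of the model. For a product of independent
blocks the parameter counts add.
- 3-variate normal: 3 (mean) + 3*4/2 = 6 (symmetric covariance) = 9.
- Gamma (shape, rate): 2.
- 4-variate normal: 4 (mean) + 4*5/2 = 10 (symmetric covariance) = 14.
- Beta (a, b): 2.
Total = 9 + 2 + 14 + 2 = 27.
Dimension = 27

27


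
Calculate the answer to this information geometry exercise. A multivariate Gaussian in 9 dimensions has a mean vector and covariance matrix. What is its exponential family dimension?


Exponential family dimension calculation:
For 9-dim MVN: mean has 9 params, covariance has 9*10/2 = 45 unique entries.
Total dim = 9 + 45 = 54.

54


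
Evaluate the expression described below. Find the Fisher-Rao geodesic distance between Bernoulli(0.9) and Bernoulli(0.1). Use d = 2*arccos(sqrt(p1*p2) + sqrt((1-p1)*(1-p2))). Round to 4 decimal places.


Geodesic distance on Bernoulli manifold:
d(p1,p2) = 2*arccos(sqrt(p1*p2) + sqrt((1-p1)*(1-p2))).
sqrt(p1*p2) = sqrt(0.9*0.1) = 0.3.
sqrt((1-p1)*(1-p2)) = sqrt(0.1*0.9) = 0.3.
arg = 0.3 + 0.3 = 0.6.
d = 2*arccos(0.6) = 1.8546

1.8546


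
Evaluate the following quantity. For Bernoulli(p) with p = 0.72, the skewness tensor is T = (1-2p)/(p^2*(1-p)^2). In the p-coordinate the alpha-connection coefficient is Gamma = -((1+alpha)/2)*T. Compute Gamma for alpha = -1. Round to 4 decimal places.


Skewness (Amari-Chentsov) tensor: T = (1-2p)/(p^2*(1-p)^2).
p = 0.72, 1-2p = -0.44, p^2 = 0.5184, (1-p)^2 = 0.0784.
T = -0.44/(0.5184 * 0.0784) = -10.82609.
In the p-coordinate, Gamma^(alpha) = Gamma^(0) - (alpha/2)*T with Gamma^(0) = (1/2)*g'(p) = -T/2,
so Gamma^(alpha) = -((1+alpha)/2)*T.
alpha = -1, -(1+alpha)/2 = 0.0.
Gamma = 0.0 * -10.82609 = 0.0000

0.0000


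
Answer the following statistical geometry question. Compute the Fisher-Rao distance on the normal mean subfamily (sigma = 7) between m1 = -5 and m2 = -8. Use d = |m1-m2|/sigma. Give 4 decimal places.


On the fixed-variance normal subfamily, geodesic distance = |m1-m2|/sigma.
|-5 - -8| = 3.
sigma = 7.
d = 3/7 = 0.4286

0.4286


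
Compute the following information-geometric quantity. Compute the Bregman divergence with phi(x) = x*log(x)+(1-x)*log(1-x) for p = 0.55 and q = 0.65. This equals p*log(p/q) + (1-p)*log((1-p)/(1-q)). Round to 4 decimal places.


Bregman divergence with negative entropy generator:
D = p*log(p/q) + (1-p)*log((1-p)/(1-q)).
p = 0.55, q = 0.65.
p*log(p/q) = 0.55*log(0.55/0.65) = -0.09188.
(1-p)*log((1-p)/(1-q)) = 0.45*log(0.45/0.35) = 0.113091.
D = -0.09188 + 0.113091 = 0.0212

0.0212


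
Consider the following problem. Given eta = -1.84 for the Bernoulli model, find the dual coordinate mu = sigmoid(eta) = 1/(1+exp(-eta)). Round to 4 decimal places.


Dual coordinate (expectation parameter) for Bernoulli:
mu = 1/(1+exp(-eta)).
eta = -1.84.
exp(-eta) = exp(1.84) = 6.296538.
mu = 1/(1+6.296538) = 0.1371

0.1371


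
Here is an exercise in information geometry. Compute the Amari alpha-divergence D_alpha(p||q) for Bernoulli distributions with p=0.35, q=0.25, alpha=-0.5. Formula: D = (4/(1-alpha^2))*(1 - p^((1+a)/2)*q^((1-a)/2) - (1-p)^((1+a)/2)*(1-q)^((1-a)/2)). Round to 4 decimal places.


Amari alpha-divergence:
D = (4/(1-alpha^2))*(1 - p^((1+a)/2)*q^((1-a)/2) - (1-p)^((1+a)/2)*(1-q)^((1-a)/2)).
alpha = -0.5, p = 0.35, q = 0.25.
e1 = (1+alpha)/2 = 0.25, e2 = (1-alpha)/2 = 0.75.
t1 = p^e1 * q^e2 = 0.35^0.25 * 0.25^0.75 = 0.271939.
t2 = (1-p)^e1 * (1-q)^e2 = 0.65^0.25 * 0.75^0.75 = 0.723643.
4/(1-alpha^2) = 5.333333.
D = 5.333333*(1 - 0.271939 - 0.723643) = 0.0236

0.0236


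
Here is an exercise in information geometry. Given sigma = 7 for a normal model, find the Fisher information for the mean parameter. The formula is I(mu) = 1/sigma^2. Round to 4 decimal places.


The Fisher information for the mean of a normal distribution is I(mu) = 1/sigma^2.
sigma = 7, so sigma^2 = 49.
I(mu) = 1/49 = 0.0204

0.0204


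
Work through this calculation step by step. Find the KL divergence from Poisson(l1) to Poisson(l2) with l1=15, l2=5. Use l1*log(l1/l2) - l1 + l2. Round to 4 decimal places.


KL divergence for Poisson:
KL = l1*log(l1/l2) - l1 + l2.
l1 = 15, l2 = 5.
log(15/5) = 1.098612.
l1*log(l1/l2) = 15 * 1.098612 = 16.479184.
KL = 16.479184 - 15 + 5 = 6.4792

6.4792


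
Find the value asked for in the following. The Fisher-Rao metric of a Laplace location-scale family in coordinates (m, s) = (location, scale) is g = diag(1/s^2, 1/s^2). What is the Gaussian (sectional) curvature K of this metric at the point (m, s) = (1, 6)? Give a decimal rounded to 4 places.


The metric has the form g = (A dm^2 + B ds^2)/s^2 with A = 1, B = 1.
Substitute u = sqrt(A/B)*m: g = B*(du^2 + ds^2)/s^2, i.e. B times the
Poincare upper half-plane metric, which has constant Gaussian curvature -1.
Scaling a 2D metric by a constant c divides the Gaussian curvature by c,
so K = -1/B = -1/(1) = -1.0000 everywhere (the point (m, s) = (1, 6) is irrelevant:
the curvature is constant).
The requested Gaussian curvature is K = -1.0000.

-1.0000


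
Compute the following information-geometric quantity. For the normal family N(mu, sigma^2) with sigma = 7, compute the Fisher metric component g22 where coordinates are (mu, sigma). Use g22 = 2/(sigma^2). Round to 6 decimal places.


For the 2-parameter normal family, the Fisher metric has:
  g11 = 1/sigma^2, g22 = 2/sigma^2.
sigma = 7, sigma^2 = 49.
g22 = 0.040816

0.040816


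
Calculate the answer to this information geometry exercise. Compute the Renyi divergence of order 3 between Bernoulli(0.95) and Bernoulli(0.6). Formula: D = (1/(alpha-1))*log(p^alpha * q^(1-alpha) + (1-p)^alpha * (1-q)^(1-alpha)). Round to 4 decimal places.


Renyi divergence of order alpha between Bernoulli distributions:
D = (1/(alpha-1))*log(p^alpha * q^(1-alpha) + (1-p)^alpha * (1-q)^(1-alpha)).
alpha = 3, p = 0.95, q = 0.6.
p^alpha * q^(1-alpha) = 0.95^3 * 0.6^-2 = 2.381597.
(1-p)^alpha * (1-q)^(1-alpha) = 0.05^3 * 0.4^-2 = 0.000781.
sum = 2.381597 + 0.000781 = 2.382378.
D = (1/2)*log(2.382378) = 0.4340

0.4340


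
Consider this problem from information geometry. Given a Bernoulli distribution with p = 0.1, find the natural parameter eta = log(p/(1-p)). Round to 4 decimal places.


Natural parameter for Bernoulli: eta = log(p/(1-p)).
p = 0.1, 1-p = 0.9.
p/(1-p) = 0.111111.
eta = log(0.111111) = -2.1972

-2.1972


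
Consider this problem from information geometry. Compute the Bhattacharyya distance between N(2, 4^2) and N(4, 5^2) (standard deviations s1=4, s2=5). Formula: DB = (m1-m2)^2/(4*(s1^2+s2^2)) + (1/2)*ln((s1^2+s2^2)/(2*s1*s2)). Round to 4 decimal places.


Bhattacharyya distance between two Gaussians:
DB = (m1-m2)^2/(4*(s1^2+s2^2)) + (1/2)*ln((s1^2+s2^2)/(2*s1*s2)).
(m1-m2)^2 = (-2)^2 = 4.
s1^2+s2^2 = 16 + 25 = 41.
term1 = 4/164 = 0.02439.
term2 = 0.5*ln(41/40.0) = 0.012346.
DB = 0.02439 + 0.012346 = 0.0367

0.0367


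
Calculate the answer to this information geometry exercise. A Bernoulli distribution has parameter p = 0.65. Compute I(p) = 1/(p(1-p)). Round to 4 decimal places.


For Bernoulli(p), Fisher information is I(p) = 1/(p*(1-p)).
p = 0.65, 1-p = 0.35.
p*(1-p) = 0.2275.
I(p) = 1/0.2275 = 4.3956

4.3956


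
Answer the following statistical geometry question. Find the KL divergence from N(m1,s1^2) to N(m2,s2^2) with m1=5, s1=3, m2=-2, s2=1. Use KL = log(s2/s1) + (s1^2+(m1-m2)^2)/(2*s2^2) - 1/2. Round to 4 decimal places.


KL divergence between normal distributions:
KL = log(s2/s1) + (s1^2 + (m1-m2)^2)/(2*s2^2) - 1/2.
log(1/3) = -1.098612.
(3^2 + (5--2)^2)/(2*1^2) = (9 + 49)/2 = 29.0.
KL = -1.098612 + 29.0 - 0.5 = 27.4014

27.4014


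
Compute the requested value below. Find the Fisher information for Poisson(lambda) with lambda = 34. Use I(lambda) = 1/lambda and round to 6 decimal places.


Fisher information for Poisson: I(lambda) = 1/lambda.
lambda = 34.
I(lambda) = 1/34 = 0.029412

0.029412


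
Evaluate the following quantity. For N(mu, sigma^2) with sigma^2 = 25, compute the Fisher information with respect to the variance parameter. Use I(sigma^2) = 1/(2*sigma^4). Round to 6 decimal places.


Fisher information for variance: I(sigma^2) = 1/(2*sigma^4).
sigma^2 = 25, so sigma^4 = 625.
I = 1/(2*625) = 1/1250 = 0.000800

0.000800


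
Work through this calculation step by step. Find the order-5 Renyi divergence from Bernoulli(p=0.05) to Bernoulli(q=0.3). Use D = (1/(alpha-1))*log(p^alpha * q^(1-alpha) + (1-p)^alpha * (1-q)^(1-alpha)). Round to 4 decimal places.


Renyi divergence of order alpha between Bernoulli distributions:
D = (1/(alpha-1))*log(p^alpha * q^(1-alpha) + (1-p)^alpha * (1-q)^(1-alpha)).
alpha = 5, p = 0.05, q = 0.3.
p^alpha * q^(1-alpha) = 0.05^5 * 0.3^-4 = 3.9e-05.
(1-p)^alpha * (1-q)^(1-alpha) = 0.95^5 * 0.7^-4 = 3.222744.
sum = 3.9e-05 + 3.222744 = 3.222783.
D = (1/4)*log(3.222783) = 0.2926

0.2926


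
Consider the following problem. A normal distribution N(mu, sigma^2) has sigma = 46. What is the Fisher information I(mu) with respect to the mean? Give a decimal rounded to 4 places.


The Fisher information for the mean of a normal distribution is I(mu) = 1/sigma^2.
sigma = 46, so sigma^2 = 2116.
I(mu) = 1/2116 = 0.0005

0.0005


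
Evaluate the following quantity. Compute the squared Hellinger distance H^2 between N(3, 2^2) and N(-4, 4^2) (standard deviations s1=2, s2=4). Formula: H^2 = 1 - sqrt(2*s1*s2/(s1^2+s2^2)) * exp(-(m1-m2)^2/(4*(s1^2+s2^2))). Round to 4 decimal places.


Squared Hellinger distance for Gaussians:
H^2 = 1 - sqrt(2*s1*s2/(s1^2+s2^2)) * exp(-(m1-m2)^2/(4*(s1^2+s2^2))).
s1^2 = 4, s2^2 = 16, s1^2+s2^2 = 20.
sqrt(2*2*4/(20)) = 0.894427.
(m1-m2)^2 = (7)^2 = 49.
exp(-49/(4*20)) = exp(-0.6125) = 0.541994.
H^2 = 1 - 0.894427*0.541994 = 0.5152

0.5152


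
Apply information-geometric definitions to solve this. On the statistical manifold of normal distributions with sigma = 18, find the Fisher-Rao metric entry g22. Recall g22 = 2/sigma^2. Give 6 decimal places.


For the 2-parameter normal family, the Fisher metric has:
  g11 = 1/sigma^2, g22 = 2/sigma^2.
sigma = 18, sigma^2 = 324.
g22 = 0.006173

0.006173


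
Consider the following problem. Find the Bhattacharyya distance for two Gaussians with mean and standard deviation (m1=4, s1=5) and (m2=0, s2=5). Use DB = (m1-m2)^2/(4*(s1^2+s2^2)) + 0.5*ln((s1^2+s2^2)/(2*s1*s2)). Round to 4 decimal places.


Bhattacharyya distance between two Gaussians:
DB = (m1-m2)^2/(4*(s1^2+s2^2)) + (1/2)*ln((s1^2+s2^2)/(2*s1*s2)).
(m1-m2)^2 = (4)^2 = 16.
s1^2+s2^2 = 25 + 25 = 50.
term1 = 16/200 = 0.08.
term2 = 0.5*ln(50/50.0) = 0.0.
DB = 0.08 + 0.0 = 0.0800

0.0800


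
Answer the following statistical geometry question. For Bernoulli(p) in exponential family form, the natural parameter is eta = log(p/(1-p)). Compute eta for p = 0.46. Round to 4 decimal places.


Natural parameter for Bernoulli: eta = log(p/(1-p)).
p = 0.46, 1-p = 0.54.
p/(1-p) = 0.851852.
eta = log(0.851852) = -0.1603

-0.1603


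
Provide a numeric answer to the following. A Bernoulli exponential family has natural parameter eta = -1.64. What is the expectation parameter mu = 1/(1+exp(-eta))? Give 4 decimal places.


Dual coordinate (expectation parameter) for Bernoulli:
mu = 1/(1+exp(-eta)).
eta = -1.64.
exp(-eta) = exp(1.64) = 5.15517.
mu = 1/(1+5.15517) = 0.1625

0.1625


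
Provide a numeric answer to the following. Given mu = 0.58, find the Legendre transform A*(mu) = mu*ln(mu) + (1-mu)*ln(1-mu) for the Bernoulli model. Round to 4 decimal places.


Legendre transform for Bernoulli:
A*(mu) = mu*log(mu) + (1-mu)*log(1-mu).
mu = 0.58, 1-mu = 0.42.
mu*log(mu) = 0.58*log(0.58) = -0.315942.
(1-mu)*log(1-mu) = 0.42*log(0.42) = -0.36435.
A* = -0.315942 + -0.36435 = -0.6803

-0.6803


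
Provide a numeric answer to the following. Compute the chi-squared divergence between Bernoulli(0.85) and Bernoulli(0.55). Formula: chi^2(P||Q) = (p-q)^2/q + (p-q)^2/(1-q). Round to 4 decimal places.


Chi-squared divergence between Bernoulli distributions:
chi^2 = (p-q)^2/q + (p-q)^2/(1-q).
p = 0.85, q = 0.55, p-q = 0.3.
(p-q)^2 = 0.09.
term1 = 0.09/0.55 = 0.163636.
term2 = 0.09/0.45 = 0.2.
chi^2 = 0.163636 + 0.2 = 0.3636

0.3636


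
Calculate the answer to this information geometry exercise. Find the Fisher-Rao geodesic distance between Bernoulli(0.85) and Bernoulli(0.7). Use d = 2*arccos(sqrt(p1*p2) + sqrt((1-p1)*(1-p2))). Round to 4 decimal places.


Geodesic distance on Bernoulli manifold:
d(p1,p2) = 2*arccos(sqrt(p1*p2) + sqrt((1-p1)*(1-p2))).
sqrt(p1*p2) = sqrt(0.85*0.7) = 0.771362.
sqrt((1-p1)*(1-p2)) = sqrt(0.15*0.3) = 0.212132.
arg = 0.771362 + 0.212132 = 0.983494.
d = 2*arccos(0.983494) = 0.3639

0.3639


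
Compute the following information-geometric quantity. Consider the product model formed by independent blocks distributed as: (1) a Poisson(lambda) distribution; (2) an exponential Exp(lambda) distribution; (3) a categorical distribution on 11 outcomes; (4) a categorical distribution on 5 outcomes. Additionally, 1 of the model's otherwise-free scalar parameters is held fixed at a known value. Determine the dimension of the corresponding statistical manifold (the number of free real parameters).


The dimension of a statistical manifold equals the number of free
(independent) real parameters of the model. For a product of independent
blocks the parameter counts add.
- Poisson (lambda): 1.
- exponential (lambda): 1.
- categorical on 11 outcomes (probabilities sum to 1): 11-1 = 10.
- categorical on 5 outcomes (probabilities sum to 1): 5-1 = 4.
Total = 1 + 1 + 10 + 4 = 16.
1 parameter(s) fixed at known values: 16 - 1 = 15.
Dimension = 15

15


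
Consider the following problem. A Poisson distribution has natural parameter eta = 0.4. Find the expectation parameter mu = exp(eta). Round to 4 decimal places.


Expectation parameter for Poisson exponential family:
mu = exp(eta).
eta = 0.4.
mu = exp(0.4) = 1.4918

1.4918


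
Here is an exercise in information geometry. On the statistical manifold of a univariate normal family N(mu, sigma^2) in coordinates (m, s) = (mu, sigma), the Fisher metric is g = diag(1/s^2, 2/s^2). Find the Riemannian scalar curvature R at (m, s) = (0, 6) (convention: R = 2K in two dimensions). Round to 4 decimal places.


The metric has the form g = (A dm^2 + B ds^2)/s^2 with A = 1, B = 2.
Substitute u = sqrt(A/B)*m: g = B*(du^2 + ds^2)/s^2, i.e. B times the
Poincare upper half-plane metric, which has constant Gaussian curvature -1.
Scaling a 2D metric by a constant c divides the Gaussian curvature by c,
so K = -1/B = -1/(2) = -0.5000 everywhere (the point (m, s) = (0, 6) is irrelevant:
the curvature is constant).
Scalar curvature in dimension 2: R = 2K = -2/(2) = -1.0000.

-1.0000


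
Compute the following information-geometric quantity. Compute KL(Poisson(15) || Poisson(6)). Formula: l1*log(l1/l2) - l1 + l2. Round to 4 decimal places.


KL divergence for Poisson:
KL = l1*log(l1/l2) - l1 + l2.
l1 = 15, l2 = 6.
log(15/6) = 0.916291.
l1*log(l1/l2) = 15 * 0.916291 = 13.744361.
KL = 13.744361 - 15 + 6 = 4.7444

4.7444
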